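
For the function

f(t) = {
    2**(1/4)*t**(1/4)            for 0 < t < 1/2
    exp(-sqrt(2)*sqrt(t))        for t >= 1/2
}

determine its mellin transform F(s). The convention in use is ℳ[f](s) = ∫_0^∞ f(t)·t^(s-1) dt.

peel off the common scale on t: t**(1/4) on [0, 1); exp(-sqrt(t)) on [1, ∞)
reversing the power substitution: sqrt(t) on [0, 1); exp(-t) on [1, ∞)
along the cuts 1/2, ℳ[f](s) splits into 2 integrals
[0, 1/2) adds the kernel integral of 2**(1/4)*t**(1/4)
segment 1/2 to ∞ holds exp(-sqrt(2)*sqrt(t)); add its integral

2*((4*s + 1)*uppergamma(2*s, 1) + 2)/(2**s*(4*s + 1))
  Re(s) > -1/4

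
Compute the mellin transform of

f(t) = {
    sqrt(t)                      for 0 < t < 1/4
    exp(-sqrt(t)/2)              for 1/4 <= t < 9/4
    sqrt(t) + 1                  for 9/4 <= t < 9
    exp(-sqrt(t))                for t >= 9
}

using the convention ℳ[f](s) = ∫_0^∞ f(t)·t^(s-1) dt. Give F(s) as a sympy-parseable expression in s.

peel off the power substitution: t on [0, 1/2); exp(-t/2) on [1/2, 3/2); t + 1 on [3/2, 3); …
slice at 1/4, 9/4, 9, transform all 4 pieces, and sum them
for t in [0, 1/4): the term is ∫ sqrt(t)·t^(s-1)
∫ exp(-sqrt(t)/2)·t^(s-1) over [1/4, 9/4)
segment 9/4 to 9 holds (sqrt(t) + 1); add its integral
the [9, ∞) slice contributes ∫ exp(-sqrt(t))·t^(s-1) dt

(2**(2*s + 1)*s*(2*s + 1)*uppergamma(2*s, 3) + 2**(4*s + 1)*s*(2*s + 1)*uppergamma(2*s, 1/4) - 2**(4*s + 1)*s*(2*s + 1)*uppergamma(2*s, 3/4) + 8*36**s*s + 36**s - 5*9**s*s - 9**s + s)/(4**s*s*(2*s + 1))
  Re(s) > -1/2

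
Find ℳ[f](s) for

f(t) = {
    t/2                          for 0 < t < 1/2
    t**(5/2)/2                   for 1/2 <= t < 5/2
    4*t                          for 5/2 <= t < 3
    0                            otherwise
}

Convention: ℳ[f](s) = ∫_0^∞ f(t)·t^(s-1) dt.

integrate the 3 segments split at 1/2, 5/2, then add the results
the [0, 1/2) slice contributes ∫ t/2·t^(s-1) dt
segment 1/2 to 5/2 holds t**(5/2)/2; add its integral
∫ over [5/2, 3) of 4*t·t^(s-1) joins the sum

(25*2**(1/2 - s)*5**(s + 1/2)*(s + 1) - 2**(1/2 - s)*(s + 1) + 96*3**s*(2*s + 5) - 80*5**s*(2*s + 5)/2**s + 2*(2*s + 5)/2**s)/(8*(s + 1)*(2*s + 5))
  Re(s) > -1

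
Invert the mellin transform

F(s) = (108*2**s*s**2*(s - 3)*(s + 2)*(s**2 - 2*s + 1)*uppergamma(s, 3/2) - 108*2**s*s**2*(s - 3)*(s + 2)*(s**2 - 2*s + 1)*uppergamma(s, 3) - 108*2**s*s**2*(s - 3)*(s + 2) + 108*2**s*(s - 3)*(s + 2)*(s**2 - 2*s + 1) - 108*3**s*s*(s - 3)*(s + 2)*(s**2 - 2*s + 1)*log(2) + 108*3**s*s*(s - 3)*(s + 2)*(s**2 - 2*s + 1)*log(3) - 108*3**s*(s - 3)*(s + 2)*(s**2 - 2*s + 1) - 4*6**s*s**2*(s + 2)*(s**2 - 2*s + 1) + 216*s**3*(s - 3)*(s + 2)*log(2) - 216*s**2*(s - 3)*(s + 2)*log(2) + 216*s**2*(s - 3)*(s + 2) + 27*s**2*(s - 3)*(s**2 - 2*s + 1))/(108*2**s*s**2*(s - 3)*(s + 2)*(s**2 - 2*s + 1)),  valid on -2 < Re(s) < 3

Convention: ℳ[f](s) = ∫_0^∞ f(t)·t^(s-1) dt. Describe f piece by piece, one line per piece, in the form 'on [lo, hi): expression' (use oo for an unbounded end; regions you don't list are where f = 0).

the 5 pieces separated at 1/2, 1, 3/2, 3 each add one integral
for t in [0, 1/2): the term is ∫ t**2·t^(s-1)
piece [1/2, 1): integrate log(t)/t against the kernel
∫ log(t)·t^(s-1) over [1, 3/2)
for t in [3/2, 3): the term is ∫ exp(-t)·t^(s-1)
over [3, ∞), the kernel integral of t**(-3) enters the sum

on [0, 1/2): t**2
on [1/2, 1): log(t)/t
on [1, 3/2): log(t)
on [3/2, 3): exp(-t)
on [3, oo): t**(-3)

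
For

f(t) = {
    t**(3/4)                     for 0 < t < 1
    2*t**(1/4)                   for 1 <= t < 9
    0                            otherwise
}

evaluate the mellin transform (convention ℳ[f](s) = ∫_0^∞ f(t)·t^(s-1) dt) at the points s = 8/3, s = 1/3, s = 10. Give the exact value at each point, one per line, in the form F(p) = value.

F(8/3) = -564/1435 + 5832*3**(5/6)/35
F(1/3) = -228/91 + 72*3**(1/6)/7
F(10) = -180/1763 + 27894275208*sqrt(3)/41

invert the power substitution to get t**(3/2) on [0, 1); 2*sqrt(t) on [1, 3)
summing 2 kernel integrals split by 1 yields ℳ[f](s)
∫ t**(3/4)·t^(s-1) over [0, 1)
piece [1, 9): integrate 2*t**(1/4) against the kernel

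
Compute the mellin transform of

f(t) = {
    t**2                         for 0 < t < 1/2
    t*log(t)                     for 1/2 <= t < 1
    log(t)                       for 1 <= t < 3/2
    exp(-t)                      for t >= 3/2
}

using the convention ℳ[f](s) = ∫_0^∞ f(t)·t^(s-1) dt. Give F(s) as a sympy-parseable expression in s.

(4*2**s*s**2*(s + 2)*(s**2 + 2*s + 1)*uppergamma(s, 3/2) - 4*2**s*s**2*(s + 2) + 4*2**s*(s + 2)*(s**2 + 2*s + 1) + 3**s*s*(s + 2)*(-4*log(2) + 4*log(3))*(s**2 + 2*s + 1) - 4*3**s*(s + 2)*(s**2 + 2*s + 1) + s**3*(s + 2)*log(4) + s**2*(s + 2)*log(4) + 2*s**2*(s + 2) + s**2*(s**2 + 2*s + 1))/(4*2**s*s**2*(s + 2)*(s**2 + 2*s + 1))
  Re(s) > -2

breakpoints 1/2, 1, 3/2: one integral from each of the 4 segments
over [0, 1/2), the kernel integral of t**2 enters the sum
∫ t*log(t)·t^(s-1) over [1/2, 1)
between 1 and 3/2 the integrand is log(t)·t^(s-1)
between 3/2 and ∞ the integrand is exp(-t)·t^(s-1)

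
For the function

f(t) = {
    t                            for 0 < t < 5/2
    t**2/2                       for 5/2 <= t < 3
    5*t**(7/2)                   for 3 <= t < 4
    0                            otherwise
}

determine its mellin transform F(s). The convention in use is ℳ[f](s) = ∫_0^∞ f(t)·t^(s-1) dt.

along the cuts 5/2, 3, ℳ[f](s) splits into 3 integrals
∫ t·t^(s-1) over [0, 5/2)
∫ over [5/2, 3) of t**2/2·t^(s-1) joins the sum
the [3, 4) slice contributes ∫ 5*t**(7/2)·t^(s-1) dt

(10240*2**(2*s)*(s + 1)*(s + 2) + 36*3**s*(s + 1)*(2*s + 7) - 2160*3**(s + 1/2)*(s + 1)*(s + 2) - 25*(5/2)**s*(s + 1)*(2*s + 7) + 20*5**s*(s + 2)*(2*s + 7)/2**s)/(8*(s + 1)*(s + 2)*(2*s + 7))
  Re(s) > -1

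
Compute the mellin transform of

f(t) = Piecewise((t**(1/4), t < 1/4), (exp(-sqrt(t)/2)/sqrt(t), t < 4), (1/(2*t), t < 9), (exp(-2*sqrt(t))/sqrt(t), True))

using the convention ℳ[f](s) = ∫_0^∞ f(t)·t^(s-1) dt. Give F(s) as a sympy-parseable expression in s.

invert the power substitution to get sqrt(t) on [0, 1/2); exp(-t/2)/t on [1/2, 2); 1/(2*t**2) on [2, 3); …
reversing the shared t-power: t**(3/2) on [0, 1/2); exp(-t/2) on [1/2, 2); 1/(2*t) on [2, 3); …
f breaks at 1/4, 4, 9 into 4 integrals to sum
piece [0, 1/4): integrate t**(1/4) against the kernel
over [1/4, 4), the kernel integral of exp(-sqrt(t)/2)/sqrt(t) enters the sum
for t in [4, 9): the term is ∫ 1/(2*t)·t^(s-1)
segment [9, ∞) carries exp(-2*sqrt(t))/sqrt(t); integrate it

(-72*16**s*6**(2*s)*(s - 1)*(4*s + 1)*uppergamma(2*s - 1, 1) - 9*2**(4*s)*6**(2*s)*(4*s + 1) + 72*24**(2*s)*(s - 1)*(4*s + 1)*uppergamma(2*s - 1, 1/4) + 288*36**s*(s - 1)*(4*s + 1)*uppergamma(2*s - 1, 6) + 144*sqrt(2)*36**s*(s - 1) + 4*6**(4*s)*(4*s + 1))/(72*12**(2*s)*(s - 1)*(4*s + 1))
  Re(s) > -1/4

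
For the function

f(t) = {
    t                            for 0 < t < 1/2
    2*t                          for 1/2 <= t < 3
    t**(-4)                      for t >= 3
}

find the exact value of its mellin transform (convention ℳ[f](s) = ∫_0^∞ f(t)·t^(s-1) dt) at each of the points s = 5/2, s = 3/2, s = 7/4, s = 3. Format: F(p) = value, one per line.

treat the 3 regions marked off by 1/2, 3 separately and sum
over [0, 1/2), the kernel integral of t enters the sum
for t in [1/2, 3): the term is ∫ 2*t·t^(s-1)
∫ over [3, ∞) of t**(-4)·t^(s-1) joins the sum

F(5/2) = sqrt(2)*(-27 + 11720*sqrt(6))/1512
F(3/2) = sqrt(2)*(-27 + 1948*sqrt(6))/540
F(7/4) = 2**(1/4)*(-243 + 17540*6**(3/4))/5346
F(3) = 7837/192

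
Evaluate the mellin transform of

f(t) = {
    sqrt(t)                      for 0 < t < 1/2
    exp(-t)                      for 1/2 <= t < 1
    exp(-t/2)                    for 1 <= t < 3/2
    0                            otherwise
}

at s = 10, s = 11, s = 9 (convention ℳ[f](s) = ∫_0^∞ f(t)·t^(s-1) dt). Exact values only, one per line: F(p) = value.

F(10) = -201383466759*exp(-3/4)/256 - 986410*exp(-1) + sqrt(2)/21504 + 313981529075*exp(-1/2)/512
F(11) = -8055338729409*exp(-3/4)/512 - 9864101*exp(-1) + sqrt(2)/47104 + 12553134696189*exp(-1/2)/1024
F(9) = -5593984641*exp(-3/4)/128 - 109601*exp(-1) + sqrt(2)/9728 + 8730218097*exp(-1/2)/256

slice at 1/2, 1, transform all 3 pieces, and sum them
for t in [0, 1/2): the term is ∫ sqrt(t)·t^(s-1)
∫ exp(-t)·t^(s-1) over [1/2, 1)
[1, 3/2) adds the kernel integral of exp(-t/2)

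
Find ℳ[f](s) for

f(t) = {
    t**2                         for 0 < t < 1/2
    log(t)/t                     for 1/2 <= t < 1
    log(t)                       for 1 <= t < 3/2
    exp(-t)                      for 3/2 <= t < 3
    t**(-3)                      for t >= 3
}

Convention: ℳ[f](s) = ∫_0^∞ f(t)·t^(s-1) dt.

(108*2**s*s**2*(s - 3)*(s + 2)*(s**2 - 2*s + 1)*uppergamma(s, 3/2) - 108*2**s*s**2*(s - 3)*(s + 2)*(s**2 - 2*s + 1)*uppergamma(s, 3) - 108*2**s*s**2*(s - 3)*(s + 2) + 108*2**s*(s - 3)*(s + 2)*(s**2 - 2*s + 1) - 108*3**s*s*(s - 3)*(s + 2)*(s**2 - 2*s + 1)*log(2) + 108*3**s*s*(s - 3)*(s + 2)*(s**2 - 2*s + 1)*log(3) - 108*3**s*(s - 3)*(s + 2)*(s**2 - 2*s + 1) - 4*6**s*s**2*(s + 2)*(s**2 - 2*s + 1) + 216*s**3*(s - 3)*(s + 2)*log(2) - 216*s**2*(s - 3)*(s + 2)*log(2) + 216*s**2*(s - 3)*(s + 2) + 27*s**2*(s - 3)*(s**2 - 2*s + 1))/(108*2**s*s**2*(s - 3)*(s + 2)*(s**2 - 2*s + 1))
  -2 < Re(s) < 3

integrate the 5 segments split at 1/2, 1, 3/2, 3, then add the results
[0, 1/2) adds the kernel integral of t**2
the [1/2, 1) slice contributes ∫ log(t)/t·t^(s-1) dt
∫ over [1, 3/2) of log(t)·t^(s-1) joins the sum
segment [3/2, 3) carries exp(-t); integrate it
piece [3, ∞): integrate t**(-3) against the kernel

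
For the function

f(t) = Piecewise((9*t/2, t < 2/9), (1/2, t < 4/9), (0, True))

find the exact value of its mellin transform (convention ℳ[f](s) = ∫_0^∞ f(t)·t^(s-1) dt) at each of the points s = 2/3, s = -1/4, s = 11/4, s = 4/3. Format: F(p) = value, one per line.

remove the common scale on t first: 3*t/2 on [0, 2/3); 1/2 on [2/3, 4/3)
peel off the common scale on t: t on [0, 1); 1/2 on [1, 2)
split f at 2/9: ℳ[f](s) collects 2 kernel integrals
piece [0, 2/9): integrate 9*t/2 against the kernel
[2/9, 4/9) adds the kernel integral of 1/2

F(2/3) = -6**(2/3)/60 + 18**(1/3)/6
F(-1/4) = -sqrt(6) + 5*2**(3/4)*sqrt(3)/3
F(11/4) = 56*2**(3/4)*sqrt(3)/120285 + 64*sqrt(6)/8019
F(4/3) = 6**(1/3)/252 + 12**(1/3)/18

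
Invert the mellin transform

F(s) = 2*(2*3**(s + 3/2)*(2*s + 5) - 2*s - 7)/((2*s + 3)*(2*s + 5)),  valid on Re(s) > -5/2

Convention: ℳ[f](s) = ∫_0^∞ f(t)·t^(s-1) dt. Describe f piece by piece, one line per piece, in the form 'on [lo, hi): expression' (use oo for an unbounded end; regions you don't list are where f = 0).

strip the shared t-power: t**(3/2) on [0, 1); 2*sqrt(t) on [1, 3)
split f at 1: ℳ[f](s) collects 2 kernel integrals
between 0 and 1 the integrand is t**(5/2)·t^(s-1)
on [1, 3) integrate f = 2*t**(3/2) against the kernel

on [0, 1): t**(5/2)
on [1, 3): 2*t**(3/2)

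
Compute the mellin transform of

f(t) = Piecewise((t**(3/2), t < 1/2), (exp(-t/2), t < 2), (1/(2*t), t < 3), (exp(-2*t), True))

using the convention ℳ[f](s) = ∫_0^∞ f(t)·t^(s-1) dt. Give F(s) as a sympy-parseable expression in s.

breakpoints 1/2, 2, 3: one integral from each of the 4 segments
∫ over [0, 1/2) of t**(3/2)·t^(s-1) joins the sum
the [1/2, 2) slice contributes ∫ exp(-t/2)·t^(s-1) dt
the [2, 3) slice contributes ∫ 1/(2*t)·t^(s-1) dt
on [3, ∞) integrate f = exp(-2*t) against the kernel

(12*24**s*(s - 1)*(2*s + 3)*uppergamma(s, 1/4) - 12*24**s*(s - 1)*(2*s + 3)*uppergamma(s, 1) - 3*24**s*(2*s + 3) + 2*36**s*(2*s + 3) + 12*6**s*(s - 1)*(2*s + 3)*uppergamma(s, 6) + 6*sqrt(2)*6**s*(s - 1))/(12*12**s*(s - 1)*(2*s + 3))
  Re(s) > -3/2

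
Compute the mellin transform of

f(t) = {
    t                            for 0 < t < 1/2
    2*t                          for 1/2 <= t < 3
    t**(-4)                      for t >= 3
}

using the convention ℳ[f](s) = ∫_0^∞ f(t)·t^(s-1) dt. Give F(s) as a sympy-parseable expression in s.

(970*6**s*s - 3890*6**s - 81*s + 324)/(162*2**s*(s**2 - 3*s - 4))
  -1 < Re(s) < 4

the 3 pieces separated at 1/2, 3 each add one integral
between 0 and 1/2 the integrand is t·t^(s-1)
∫ over [1/2, 3) of 2*t·t^(s-1) joins the sum
segment 3 to ∞ holds t**(-4); add its integral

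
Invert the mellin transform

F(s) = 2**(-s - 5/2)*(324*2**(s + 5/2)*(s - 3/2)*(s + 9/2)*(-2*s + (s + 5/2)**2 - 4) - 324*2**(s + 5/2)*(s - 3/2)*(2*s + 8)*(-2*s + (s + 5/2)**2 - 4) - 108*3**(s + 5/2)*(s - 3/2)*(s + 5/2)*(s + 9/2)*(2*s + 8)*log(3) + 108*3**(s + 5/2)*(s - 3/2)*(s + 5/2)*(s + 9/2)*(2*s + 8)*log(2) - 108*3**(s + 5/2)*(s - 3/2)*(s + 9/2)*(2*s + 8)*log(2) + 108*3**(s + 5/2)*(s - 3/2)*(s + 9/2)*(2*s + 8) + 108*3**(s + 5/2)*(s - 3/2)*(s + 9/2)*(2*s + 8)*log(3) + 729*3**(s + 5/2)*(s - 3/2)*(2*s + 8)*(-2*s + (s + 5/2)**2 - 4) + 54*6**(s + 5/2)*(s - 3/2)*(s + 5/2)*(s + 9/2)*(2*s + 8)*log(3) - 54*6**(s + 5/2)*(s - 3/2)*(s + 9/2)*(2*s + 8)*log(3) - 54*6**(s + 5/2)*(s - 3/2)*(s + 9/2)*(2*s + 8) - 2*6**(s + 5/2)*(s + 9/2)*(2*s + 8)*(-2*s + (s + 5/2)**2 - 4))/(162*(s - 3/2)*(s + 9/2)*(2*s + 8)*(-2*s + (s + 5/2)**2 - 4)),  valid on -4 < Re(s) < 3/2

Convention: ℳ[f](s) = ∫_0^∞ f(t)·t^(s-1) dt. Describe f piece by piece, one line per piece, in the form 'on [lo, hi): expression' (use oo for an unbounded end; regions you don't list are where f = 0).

on [0, 1): t**4
on [1, 3/2): 2*t**(9/2)
on [3/2, 3): t**(3/2)*log(t)
on [3, oo): t**(-3/2)

remove the shared t-power first: t**2 on [0, 1); 2*t**(5/2) on [1, 3/2); log(t)/sqrt(t) on [3/2, 3); …
peel off the shared t-power: t**(3/2) on [0, 1); 2*t**2 on [1, 3/2); log(t)/t on [3/2, 3); …
slice at 1, 3/2, 3, transform all 4 pieces, and sum them
over [0, 1), the kernel integral of t**4 enters the sum
∫ 2*t**(9/2)·t^(s-1) over [1, 3/2)
∫ over [3/2, 3) of t**(3/2)*log(t)·t^(s-1) joins the sum
on [3, ∞) integrate f = t**(-3/2) against the kernel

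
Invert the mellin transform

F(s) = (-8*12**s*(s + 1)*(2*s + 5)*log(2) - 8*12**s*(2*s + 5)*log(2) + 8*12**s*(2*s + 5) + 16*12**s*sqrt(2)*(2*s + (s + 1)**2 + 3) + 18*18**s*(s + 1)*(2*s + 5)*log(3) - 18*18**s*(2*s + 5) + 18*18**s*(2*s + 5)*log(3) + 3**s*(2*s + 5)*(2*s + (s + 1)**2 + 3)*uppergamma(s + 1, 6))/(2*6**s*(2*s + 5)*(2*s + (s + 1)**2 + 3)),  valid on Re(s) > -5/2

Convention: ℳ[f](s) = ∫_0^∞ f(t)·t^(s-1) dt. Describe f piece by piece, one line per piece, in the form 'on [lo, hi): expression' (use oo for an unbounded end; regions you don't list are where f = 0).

back out the shared t-power: t**(3/2) on [0, 2); t*log(t) on [2, 3); exp(-2*t) on [3, ∞)
linearity at 2, 3 turns ℳ[f](s) into 3 summed integrals
on [0, 2) integrate f = t**(5/2) against the kernel
the [2, 3) slice contributes ∫ t**2*log(t)·t^(s-1) dt
on [3, ∞) integrate f = t*exp(-2*t) against the kernel

on [0, 2): t**(5/2)
on [2, 3): t**2*log(t)
on [3, oo): t*exp(-2*t)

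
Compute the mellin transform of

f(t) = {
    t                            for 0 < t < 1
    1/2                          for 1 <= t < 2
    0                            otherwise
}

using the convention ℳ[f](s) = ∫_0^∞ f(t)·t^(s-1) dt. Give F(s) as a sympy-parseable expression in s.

(2**s*(s + 1) + s - 1)/(2*s*(s + 1))
  Re(s) > -1

the 2 pieces separated at 1 each add one integral
between 0 and 1 the integrand is t·t^(s-1)
∫ over [1, 2) of 1/2·t^(s-1) joins the sum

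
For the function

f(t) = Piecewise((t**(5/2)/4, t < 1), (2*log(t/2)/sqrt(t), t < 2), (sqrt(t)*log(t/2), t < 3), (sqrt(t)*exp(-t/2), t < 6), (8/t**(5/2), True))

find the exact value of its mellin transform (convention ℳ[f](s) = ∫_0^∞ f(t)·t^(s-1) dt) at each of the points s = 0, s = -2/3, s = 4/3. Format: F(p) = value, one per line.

F(0) = -4*sqrt(3) + log(2**(-4 - 2*sqrt(3))*3**(2*sqrt(3))) - sqrt(2)*sqrt(pi)*erfc(sqrt(3)) + 2*sqrt(6)/135 + sqrt(2)*sqrt(pi)*erfc(sqrt(6)/2) + 81/10
F(-2/3) = -12*3**(5/6) + log(2**(-12/7 + 2*3**(5/6))/3**(2*3**(5/6))) - 2**(5/6)*uppergamma(-1/6, 3)/2 + 6**(5/6)/513 + 2**(5/6)*uppergamma(-1/6, 3/2)/2 + 1731/1078 + 864*2**(5/6)/49
F(4/3) = -6912*2**(5/6)/3025 - 108*3**(5/6)/121 - 2*2**(5/6)*uppergamma(11/6, 3) + 4*6**(5/6)/21 + 2*2**(5/6)*uppergamma(11/6, 3/2) + 3387/1150 + log(2**(12/5 - 18*3**(5/6)/11)*3**(18*3**(5/6)/11))

strip the shared t-power: t**2/4 on [0, 1); 2*log(t/2)/t on [1, 2); log(t/2) on [2, 3); …
invert the common scale on t to get t**2 on [0, 1/2); log(t)/t on [1/2, 1); log(t) on [1, 3/2); …
split f at 1, 2, 3, 6: ℳ[f](s) collects 5 kernel integrals
for t in [0, 1): the term is ∫ t**(5/2)/4·t^(s-1)
∫ 2*log(t/2)/sqrt(t)·t^(s-1) over [1, 2)
∫ over [2, 3) of sqrt(t)*log(t/2)·t^(s-1) joins the sum
for t in [3, 6): the term is ∫ sqrt(t)*exp(-t/2)·t^(s-1)
∫ 8/t**(5/2)·t^(s-1) over [6, ∞)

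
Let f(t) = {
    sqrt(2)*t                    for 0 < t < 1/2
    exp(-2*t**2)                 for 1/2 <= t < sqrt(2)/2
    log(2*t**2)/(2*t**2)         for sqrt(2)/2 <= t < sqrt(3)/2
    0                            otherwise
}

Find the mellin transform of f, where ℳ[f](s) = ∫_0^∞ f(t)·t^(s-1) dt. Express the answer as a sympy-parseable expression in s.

(3*2**(s/2)*(s + 1)*(s**2 - 4*s + 4)*uppergamma(s/2, 1/2) - 3*2**(s/2)*(s + 1)*(s**2 - 4*s + 4)*uppergamma(s/2, 1) + 12*2**(s/2)*(s + 1) + 3**(s/2)*s*(s + 1)*(-4*log(2) + 4*log(3)) - 8*3**(s/2)*(s + 1) + 3**(s/2)*(s + 1)*(-8*log(3) + 8*log(2)) + 3*sqrt(2)*(s**2 - 4*s + 4))/(6*2**s*(s + 1)*(s**2 - 4*s + 4))
  Re(s) > -1

back out the power substitution: sqrt(2)*sqrt(t) on [0, 1/4); exp(-2*t) on [1/4, 1/2); log(2*t)/(2*t) on [1/2, 3/4)
undo the common scale on t: sqrt(t) on [0, 1/2); exp(-t) on [1/2, 1); log(t)/t on [1, 3/2)
breakpoints 1/2, sqrt(2)/2: one integral from each of the 3 segments
on [0, 1/2) integrate f = sqrt(2)*t against the kernel
between 1/2 and sqrt(2)/2 the integrand is exp(-2*t**2)·t^(s-1)
∫ over [sqrt(2)/2, sqrt(3)/2) of log(2*t**2)/(2*t**2)·t^(s-1) joins the sum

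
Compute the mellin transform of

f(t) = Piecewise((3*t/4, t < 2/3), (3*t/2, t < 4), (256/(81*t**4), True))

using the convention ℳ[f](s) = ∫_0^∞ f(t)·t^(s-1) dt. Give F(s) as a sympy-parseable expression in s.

(970*12**s*s - 3890*12**s - 81*2**s*s + 324*2**s)/(162*3**s*(s**2 - 3*s - 4))
  -1 < Re(s) < 4

back out the common scale on t: 3*t/2 on [0, 1/3); 3*t on [1/3, 2); 16/(81*t**4) on [2, ∞)
reversing the common scale on t: t on [0, 1/2); 2*t on [1/2, 3); t**(-4) on [3, ∞)
cuts at 2/3, 4: linearity sums the 3 kernel integrals
the [0, 2/3) slice contributes ∫ 3*t/4·t^(s-1) dt
∫ 3*t/2·t^(s-1) over [2/3, 4)
over [4, ∞), the kernel integral of 256/(81*t**4) enters the sum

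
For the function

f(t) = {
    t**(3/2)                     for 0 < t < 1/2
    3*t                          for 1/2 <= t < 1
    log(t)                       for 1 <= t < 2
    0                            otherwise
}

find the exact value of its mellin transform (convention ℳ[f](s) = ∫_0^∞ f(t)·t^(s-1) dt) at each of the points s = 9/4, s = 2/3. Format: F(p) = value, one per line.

split f at 1/2, 1: ℳ[f](s) collects 3 kernel integrals
∫ over [0, 1/2) of t**(3/2)·t^(s-1) joins the sum
the [1/2, 1) slice contributes ∫ 3*t·t^(s-1) dt
segment [1, 2) carries log(t); integrate it

F(9/4) = -1253*2**(1/4)/1620 - 3*2**(3/4)/52 + 1180/1053 + 16*2**(1/4)*log(2)/9
F(2/3) = -9*2**(2/3)/4 - 9*2**(1/3)/20 + 3*2**(5/6)/52 + 3*2**(2/3)*log(2)/2 + 81/20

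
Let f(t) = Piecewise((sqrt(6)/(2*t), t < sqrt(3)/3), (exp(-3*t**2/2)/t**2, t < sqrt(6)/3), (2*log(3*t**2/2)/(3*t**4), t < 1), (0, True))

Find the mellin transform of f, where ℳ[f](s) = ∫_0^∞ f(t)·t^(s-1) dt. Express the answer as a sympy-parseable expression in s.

invert the power substitution to get sqrt(6)/(2*sqrt(t)) on [0, 1/3); exp(-3*t/2)/t on [1/3, 2/3); 2*log(3*t/2)/(3*t**2) on [2/3, 1)
invert the shared t-power to get sqrt(6)*sqrt(t)/2 on [0, 1/3); exp(-3*t/2) on [1/3, 2/3); 2*log(3*t/2)/(3*t) on [2/3, 1)
invert the common scale on t to get sqrt(t) on [0, 1/2); exp(-t) on [1/2, 1); log(t)/t on [1, 3/2)
split f at sqrt(3)/3, sqrt(6)/3: ℳ[f](s) collects 3 kernel integrals
on [0, sqrt(3)/3) integrate f = sqrt(6)/(2*t) against the kernel
[sqrt(3)/3, sqrt(6)/3) adds the kernel integral of exp(-3*t**2/2)/t**2
segment sqrt(6)/3 to 1 holds 2*log(3*t**2/2)/(3*t**4); add its integral

(sqrt(3)/3)**s*(9*2**(s/2)*(s - 1)*(-4*s + (s - 2)**2 + 12)*uppergamma(s/2 - 1, 1/2) - 9*2**(s/2)*(s - 1)*(-4*s + (s - 2)**2 + 12)*uppergamma(s/2 - 1, 1) + 36*2**(s/2)*(s - 1) + 16*3**(s/2)*(1 - s) + 3**(s/2)*(s - 2)*(s - 1)*(-8*log(2) + 8*log(3)) + 3**(s/2)*(s - 1)*(-16*log(3) + 16*log(2)) + 18*sqrt(2)*(-4*s + (s - 2)**2 + 12))/(12*(s - 1)*(-4*s + (s - 2)**2 + 12))
  Re(s) > 1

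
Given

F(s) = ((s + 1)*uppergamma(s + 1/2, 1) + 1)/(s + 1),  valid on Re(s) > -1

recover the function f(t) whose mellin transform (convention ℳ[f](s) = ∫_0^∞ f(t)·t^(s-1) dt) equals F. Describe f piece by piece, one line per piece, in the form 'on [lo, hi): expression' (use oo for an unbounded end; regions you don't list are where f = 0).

on [0, 1): t
on [1, oo): sqrt(t)*exp(-t)

strip the shared t-power: sqrt(t) on [0, 1); exp(-t) on [1, ∞)
along the cuts 1, ℳ[f](s) splits into 2 integrals
∫ over [0, 1) of t·t^(s-1) joins the sum
∫ over [1, ∞) of sqrt(t)*exp(-t)·t^(s-1) joins the sum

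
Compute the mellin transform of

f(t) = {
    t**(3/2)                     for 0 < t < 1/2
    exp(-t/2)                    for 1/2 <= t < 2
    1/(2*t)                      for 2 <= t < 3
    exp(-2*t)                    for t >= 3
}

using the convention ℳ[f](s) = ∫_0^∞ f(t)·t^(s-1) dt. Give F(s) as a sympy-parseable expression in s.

summing 4 kernel integrals split by 1/2, 2, 3 yields ℳ[f](s)
[0, 1/2) adds the kernel integral of t**(3/2)
for t in [1/2, 2): the term is ∫ exp(-t/2)·t^(s-1)
the [2, 3) slice contributes ∫ 1/(2*t)·t^(s-1) dt
the [3, ∞) slice contributes ∫ exp(-2*t)·t^(s-1) dt

(12*24**s*(s - 1)*(2*s + 3)*uppergamma(s, 1/4) - 12*24**s*(s - 1)*(2*s + 3)*uppergamma(s, 1) - 3*24**s*(2*s + 3) + 2*36**s*(2*s + 3) + 12*6**s*(s - 1)*(2*s + 3)*uppergamma(s, 6) + 6*sqrt(2)*6**s*(s - 1))/(12*12**s*(s - 1)*(2*s + 3))
  Re(s) > -3/2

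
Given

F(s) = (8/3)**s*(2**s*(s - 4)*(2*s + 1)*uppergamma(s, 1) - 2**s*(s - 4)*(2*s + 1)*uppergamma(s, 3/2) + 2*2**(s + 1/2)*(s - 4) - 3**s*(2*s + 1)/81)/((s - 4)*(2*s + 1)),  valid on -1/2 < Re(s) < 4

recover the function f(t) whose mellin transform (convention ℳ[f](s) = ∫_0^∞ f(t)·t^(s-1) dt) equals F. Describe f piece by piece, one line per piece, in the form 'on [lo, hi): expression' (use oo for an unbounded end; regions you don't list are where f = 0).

on [0, 16/3): sqrt(6)*sqrt(t)/4
on [16/3, 8): exp(-3*t/16)
on [8, oo): 4096/(81*t**4)

remove the common scale on t first: sqrt(3)*sqrt(t)/2 on [0, 8/3); exp(-3*t/8) on [8/3, 4); 256/(81*t**4) on [4, ∞)
peel off the common scale on t: sqrt(2)*sqrt(t)/2 on [0, 4); exp(-t/4) on [4, 6); 16/t**4 on [6, ∞)
undo the common scale on t: sqrt(t) on [0, 2); exp(-t/2) on [2, 3); t**(-4) on [3, ∞)
f breaks at 16/3, 8 into 3 integrals to sum
∫ over [0, 16/3) of sqrt(6)*sqrt(t)/4·t^(s-1) joins the sum
∫ exp(-3*t/16)·t^(s-1) over [16/3, 8)
on [8, ∞): add ∫ 4096/(81*t**4)·t^(s-1) dt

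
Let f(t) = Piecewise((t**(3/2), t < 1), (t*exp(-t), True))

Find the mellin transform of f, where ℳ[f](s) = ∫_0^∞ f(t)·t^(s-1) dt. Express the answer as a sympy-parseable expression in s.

remove the shared t-power first: sqrt(t) on [0, 1); exp(-t) on [1, ∞)
decompose at 1; ℳ[f](s) sums the 2 pieces' integrals
∫ over [0, 1) of t**(3/2)·t^(s-1) joins the sum
∫ over [1, ∞) of t*exp(-t)·t^(s-1) joins the sum

((2*s + 3)*uppergamma(s + 1, 1) + 2)/(2*s + 3)
  Re(s) > -3/2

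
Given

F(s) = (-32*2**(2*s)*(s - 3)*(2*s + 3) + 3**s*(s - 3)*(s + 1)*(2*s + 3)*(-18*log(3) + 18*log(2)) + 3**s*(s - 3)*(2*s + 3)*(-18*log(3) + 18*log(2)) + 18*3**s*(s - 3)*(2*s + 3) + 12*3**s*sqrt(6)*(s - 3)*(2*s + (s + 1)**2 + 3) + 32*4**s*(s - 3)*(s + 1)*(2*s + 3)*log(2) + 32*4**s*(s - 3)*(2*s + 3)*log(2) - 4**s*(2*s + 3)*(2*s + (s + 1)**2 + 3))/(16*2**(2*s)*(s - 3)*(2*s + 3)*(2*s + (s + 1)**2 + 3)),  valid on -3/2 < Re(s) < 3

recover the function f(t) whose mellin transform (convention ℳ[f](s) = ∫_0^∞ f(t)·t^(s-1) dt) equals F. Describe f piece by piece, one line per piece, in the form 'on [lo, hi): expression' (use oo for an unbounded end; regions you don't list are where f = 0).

peel off the shared t-power: sqrt(2)*sqrt(t) on [0, 3/4); 2*t*log(2*t) on [3/4, 1); 1/(16*t**4) on [1, ∞)
back out the common scale on t: sqrt(t) on [0, 3/2); t*log(t) on [3/2, 2); t**(-4) on [2, ∞)
linearity at 3/4, 1 turns ℳ[f](s) into 3 summed integrals
∫ over [0, 3/4) of sqrt(2)*t**(3/2)·t^(s-1) joins the sum
for t in [3/4, 1): the term is ∫ 2*t**2*log(2*t)·t^(s-1)
∫ 1/(16*t**3)·t^(s-1) over [1, ∞)

on [0, 3/4): sqrt(2)*t**(3/2)
on [3/4, 1): 2*t**2*log(2*t)
on [1, oo): 1/(16*t**3)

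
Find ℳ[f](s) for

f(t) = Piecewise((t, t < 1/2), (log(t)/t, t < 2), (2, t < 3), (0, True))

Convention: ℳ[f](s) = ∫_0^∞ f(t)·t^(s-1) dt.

(-4*2**(2*s)*(s - 1)**2*(s + 1) + 4**s*s*(s - 1)*(s + 1)*log(2) - 4**s*s*(s + 1) + 4*6**s*(s - 1)**2*(s + 1) + s*(s - 1)**2 + 4*s*(s - 1)*(s + 1)*log(2) + 4*s*(s + 1))/(2*2**s*s*(s - 1)**2*(s + 1))
  Re(s) > -1

peel off the shared t-power: t**2 on [0, 1/2); log(t) on [1/2, 2); 2*t on [2, 3)
slice at 1/2, 2, transform all 3 pieces, and sum them
segment 0 to 1/2 holds t; add its integral
segment [1/2, 2) carries log(t)/t; integrate it
on [2, 3) integrate f = 2 against the kernel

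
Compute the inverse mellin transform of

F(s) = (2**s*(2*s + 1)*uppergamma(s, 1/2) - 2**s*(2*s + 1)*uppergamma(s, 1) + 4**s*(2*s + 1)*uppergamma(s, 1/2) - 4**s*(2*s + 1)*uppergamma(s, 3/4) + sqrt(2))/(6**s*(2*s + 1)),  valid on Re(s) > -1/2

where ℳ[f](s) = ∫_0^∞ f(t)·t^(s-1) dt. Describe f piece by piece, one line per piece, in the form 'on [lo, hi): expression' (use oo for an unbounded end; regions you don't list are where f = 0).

on [0, 1/6): sqrt(3)*sqrt(t)
on [1/6, 1/3): exp(-3*t)
on [1/3, 1/2): exp(-3*t/2)

undo the common scale on t: sqrt(t) on [0, 1/2); exp(-t) on [1/2, 1); exp(-t/2) on [1, 3/2)
f breaks at 1/6, 1/3 into 3 integrals to sum
on [0, 1/6): add ∫ sqrt(3)*sqrt(t)·t^(s-1) dt
the [1/6, 1/3) slice contributes ∫ exp(-3*t)·t^(s-1) dt
for t in [1/3, 1/2): the term is ∫ exp(-3*t/2)·t^(s-1)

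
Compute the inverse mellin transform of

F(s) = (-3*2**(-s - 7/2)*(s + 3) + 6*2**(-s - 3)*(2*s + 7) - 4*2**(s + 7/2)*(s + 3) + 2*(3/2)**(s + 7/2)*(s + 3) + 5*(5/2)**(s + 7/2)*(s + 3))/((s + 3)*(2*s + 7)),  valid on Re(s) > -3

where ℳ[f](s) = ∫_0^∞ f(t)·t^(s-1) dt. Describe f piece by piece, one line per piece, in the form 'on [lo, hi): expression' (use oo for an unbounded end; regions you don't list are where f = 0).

slice at 1/2, 3/2, 2, transform all 4 pieces, and sum them
∫ over [0, 1/2) of 6*t**3·t^(s-1) joins the sum
between 1/2 and 3/2 the integrand is 3*t**(7/2)/2·t^(s-1)
on [3/2, 2) integrate f = t**(7/2)/2 against the kernel
on [2, 5/2) integrate f = 5*t**(7/2)/2 against the kernel

on [0, 1/2): 6*t**3
on [1/2, 3/2): 3*t**(7/2)/2
on [3/2, 2): t**(7/2)/2
on [2, 5/2): 5*t**(7/2)/2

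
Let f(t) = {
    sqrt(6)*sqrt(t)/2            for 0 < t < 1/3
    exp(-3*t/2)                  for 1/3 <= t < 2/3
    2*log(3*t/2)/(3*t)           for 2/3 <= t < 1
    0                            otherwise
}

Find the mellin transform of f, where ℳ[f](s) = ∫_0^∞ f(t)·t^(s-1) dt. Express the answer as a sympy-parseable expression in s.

3**(-s - 1)*(3*2**s*(2*s + 1)*(s**2 - 2*s + 1)*uppergamma(s, 1/2) - 3*2**s*(2*s + 1)*(s**2 - 2*s + 1)*uppergamma(s, 1) + 2**s*(6*s + 3) + 3**s*s*(2*s + 1)*(-2*log(2) + 2*log(3)) + 3**s*(-4*s - 2) + 3**s*(2*s + 1)*(-2*log(3) + 2*log(2)) + sqrt(2)*(3*s**2 - 6*s + 3))/((2*s + 1)*(s**2 - 2*s + 1))
  Re(s) > -1/2

undo the common scale on t: sqrt(2)*sqrt(t)/2 on [0, 1); exp(-t/2) on [1, 2); 2*log(t/2)/t on [2, 3)
remove the common scale on t first: sqrt(t) on [0, 1/2); exp(-t) on [1/2, 1); log(t)/t on [1, 3/2)
split f at 1/3, 2/3: ℳ[f](s) collects 3 kernel integrals
segment 0 to 1/3 holds sqrt(6)*sqrt(t)/2; add its integral
segment [1/3, 2/3) carries exp(-3*t/2); integrate it
the [2/3, 1) slice contributes ∫ 2*log(3*t/2)/(3*t)·t^(s-1) dt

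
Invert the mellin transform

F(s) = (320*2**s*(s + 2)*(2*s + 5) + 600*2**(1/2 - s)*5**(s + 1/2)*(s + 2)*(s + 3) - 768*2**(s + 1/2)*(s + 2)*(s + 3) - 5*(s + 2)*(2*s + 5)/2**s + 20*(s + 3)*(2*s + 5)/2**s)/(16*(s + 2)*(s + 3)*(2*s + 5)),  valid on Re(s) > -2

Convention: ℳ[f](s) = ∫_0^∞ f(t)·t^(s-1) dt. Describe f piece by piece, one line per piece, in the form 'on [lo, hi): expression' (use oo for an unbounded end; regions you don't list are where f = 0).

slice at 1/2, 2, transform all 3 pieces, and sum them
over [0, 1/2), the kernel integral of 5*t**2 enters the sum
∫ over [1/2, 2) of 5*t**3/2·t^(s-1) joins the sum
piece [2, 5/2): integrate 6*t**(5/2) against the kernel

on [0, 1/2): 5*t**2
on [1/2, 2): 5*t**3/2
on [2, 5/2): 6*t**(5/2)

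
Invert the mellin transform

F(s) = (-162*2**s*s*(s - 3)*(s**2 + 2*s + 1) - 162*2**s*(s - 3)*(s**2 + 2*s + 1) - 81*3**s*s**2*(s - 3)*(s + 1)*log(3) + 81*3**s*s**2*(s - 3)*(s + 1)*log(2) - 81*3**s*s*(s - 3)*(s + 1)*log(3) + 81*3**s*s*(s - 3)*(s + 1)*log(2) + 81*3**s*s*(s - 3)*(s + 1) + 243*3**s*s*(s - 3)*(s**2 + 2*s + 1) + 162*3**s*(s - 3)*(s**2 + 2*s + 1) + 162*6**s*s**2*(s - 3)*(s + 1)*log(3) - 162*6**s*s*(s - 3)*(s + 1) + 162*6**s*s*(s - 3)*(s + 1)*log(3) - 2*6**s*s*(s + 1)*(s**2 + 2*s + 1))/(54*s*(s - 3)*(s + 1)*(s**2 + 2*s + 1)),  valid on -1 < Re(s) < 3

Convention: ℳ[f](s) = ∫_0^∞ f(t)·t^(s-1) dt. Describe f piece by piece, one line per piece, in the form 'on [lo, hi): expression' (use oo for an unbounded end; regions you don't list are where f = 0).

on [0, 2): t/2
on [2, 3): t/2 + 3
on [3, 6): t*log(t/2)/2
on [6, oo): 8/t**3

invert the common scale on t to get t on [0, 1); t + 3 on [1, 3/2); t*log(t) on [3/2, 3); …
the 4 pieces separated at 2, 3, 6 each add one integral
the [0, 2) slice contributes ∫ t/2·t^(s-1) dt
piece [2, 3): integrate (t/2 + 3) against the kernel
on [3, 6): add ∫ t*log(t/2)/2·t^(s-1) dt
[6, ∞) adds the kernel integral of 8/t**3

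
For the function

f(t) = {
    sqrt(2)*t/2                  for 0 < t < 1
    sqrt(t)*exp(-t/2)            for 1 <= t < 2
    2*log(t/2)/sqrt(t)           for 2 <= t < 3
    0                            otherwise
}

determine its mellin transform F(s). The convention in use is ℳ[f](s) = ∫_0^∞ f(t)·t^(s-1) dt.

(6*2**(s + 1/2)*(s + 1)*(8*s - (2*s + 1)**2)*uppergamma(s + 1/2, 1/2) - 6*2**(s + 1/2)*(s + 1)*(8*s - (2*s + 1)**2)*uppergamma(s + 1/2, 1) - 24*2**(s + 1/2)*(s + 1) + 3**(s + 1/2)*(s + 1)*(2*s + 1)*(-8*log(3) + 8*log(2)) + 3**(s + 1/2)*(s + 1)*(-16*log(2) + 16*log(3)) + 16*3**(s + 1/2)*(s + 1) + 3*sqrt(2)*(8*s - (2*s + 1)**2))/(6*(s + 1)*(8*s - (2*s + 1)**2))
  Re(s) > -1

invert the shared t-power to get sqrt(2)*sqrt(t)/2 on [0, 1); exp(-t/2) on [1, 2); 2*log(t/2)/t on [2, 3)
invert the common scale on t to get sqrt(t) on [0, 1/2); exp(-t) on [1/2, 1); log(t)/t on [1, 3/2)
integrate the 3 segments split at 1, 2, then add the results
[0, 1) adds the kernel integral of sqrt(2)*t/2
∫ over [1, 2) of sqrt(t)*exp(-t/2)·t^(s-1) joins the sum
∫ 2*log(t/2)/sqrt(t)·t^(s-1) over [2, 3)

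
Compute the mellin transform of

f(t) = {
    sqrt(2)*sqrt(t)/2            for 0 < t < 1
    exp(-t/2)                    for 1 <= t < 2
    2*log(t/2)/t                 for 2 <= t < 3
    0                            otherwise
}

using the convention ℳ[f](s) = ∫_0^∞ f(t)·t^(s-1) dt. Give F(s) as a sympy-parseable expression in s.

(3*2**s*(2*s + 1)*(s**2 - 2*s + 1)*uppergamma(s, 1/2) - 3*2**s*(2*s + 1)*(s**2 - 2*s + 1)*uppergamma(s, 1) + 3*2**s*(2*s + 1) + 3**s*s*(2*s + 1)*(-2*log(2) + 2*log(3)) - 2*3**s*(2*s + 1) + 3**s*(2*s + 1)*(-2*log(3) + 2*log(2)) + 3*sqrt(2)*(s**2 - 2*s + 1))/(3*(2*s + 1)*(s**2 - 2*s + 1))
  Re(s) > -1/2

reversing the common scale on t: sqrt(t) on [0, 1/2); exp(-t) on [1/2, 1); log(t)/t on [1, 3/2)
split f at 1, 2: ℳ[f](s) collects 3 kernel integrals
between 0 and 1 the integrand is sqrt(2)*sqrt(t)/2·t^(s-1)
segment 1 to 2 holds exp(-t/2); add its integral
piece [2, 3): integrate 2*log(t/2)/t against the kernel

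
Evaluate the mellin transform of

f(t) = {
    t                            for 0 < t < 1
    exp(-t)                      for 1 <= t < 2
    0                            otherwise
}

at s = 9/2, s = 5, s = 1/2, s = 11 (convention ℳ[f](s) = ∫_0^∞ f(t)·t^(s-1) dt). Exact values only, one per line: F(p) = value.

treat the 2 regions marked off by 1 separately and sum
[0, 1) adds the kernel integral of t
∫ over [1, 2) of exp(-t)·t^(s-1) joins the sum

F(9/2) = (-9262*sqrt(2) + (-1155*sqrt(pi)*erfc(sqrt(2)) + 32 + 1155*sqrt(pi)*erfc(1))*exp(2) + 4642*E)*exp(-2)/176
F(5) = -168*exp(-2) + 1/6 + 65*exp(-1)
F(1/2) = -sqrt(pi)*erfc(sqrt(2)) + sqrt(pi)*erfc(1) + 2/3
F(11) = -26813184*exp(-2) + 1/12 + 9864101*exp(-1)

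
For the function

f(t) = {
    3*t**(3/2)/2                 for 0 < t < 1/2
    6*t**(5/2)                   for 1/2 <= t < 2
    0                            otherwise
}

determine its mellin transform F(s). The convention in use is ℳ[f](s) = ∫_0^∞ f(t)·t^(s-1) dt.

integrate the 2 segments split at 1/2, then add the results
piece [0, 1/2): integrate 3*t**(3/2)/2 against the kernel
[1/2, 2) adds the kernel integral of 6*t**(5/2)

3*2**(1/2 - s)*(128*2**(2*s)*s + 192*2**(2*s) - 2*s - 1)/(4*(4*s**2 + 16*s + 15))
  Re(s) > -3/2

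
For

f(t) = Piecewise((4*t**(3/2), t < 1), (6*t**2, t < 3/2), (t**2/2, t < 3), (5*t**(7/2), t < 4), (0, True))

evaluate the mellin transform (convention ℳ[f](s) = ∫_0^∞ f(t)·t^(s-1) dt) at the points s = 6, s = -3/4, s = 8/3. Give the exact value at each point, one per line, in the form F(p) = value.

F(6) = 322621553567/1167360 - 196830*sqrt(3)/19
F(-3/4) = -180*3**(3/4)/11 + 8/15 + 6*3**(1/4)/5 + 33*2**(3/4)*3**(1/4)/10 + 640*sqrt(2)/11
F(8/3) = -21870*3**(1/6)/37 - 57/175 + 2673*2**(1/3)*3**(2/3)/896 + 243*3**(2/3)/28 + 122880*2**(1/3)/37

f breaks at 1, 3/2, 3 into 4 integrals to sum
segment 0 to 1 holds 4*t**(3/2); add its integral
for t in [1, 3/2): the term is ∫ 6*t**2·t^(s-1)
over [3/2, 3), the kernel integral of t**2/2 enters the sum
∫ over [3, 4) of 5*t**(7/2)·t^(s-1) joins the sum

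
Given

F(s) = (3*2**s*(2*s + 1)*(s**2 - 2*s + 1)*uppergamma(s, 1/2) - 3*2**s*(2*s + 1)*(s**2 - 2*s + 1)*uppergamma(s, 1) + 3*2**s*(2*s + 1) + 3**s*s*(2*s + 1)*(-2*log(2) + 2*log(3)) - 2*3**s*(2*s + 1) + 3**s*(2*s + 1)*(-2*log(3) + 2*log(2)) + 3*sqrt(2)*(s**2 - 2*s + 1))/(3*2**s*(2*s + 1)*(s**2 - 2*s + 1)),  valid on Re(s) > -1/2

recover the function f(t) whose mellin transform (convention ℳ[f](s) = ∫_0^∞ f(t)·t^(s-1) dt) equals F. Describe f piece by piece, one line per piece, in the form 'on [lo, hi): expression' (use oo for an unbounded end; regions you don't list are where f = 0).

split f at 1/2, 1: ℳ[f](s) collects 3 kernel integrals
on [0, 1/2) integrate f = sqrt(t) against the kernel
segment 1/2 to 1 holds exp(-t); add its integral
∫ over [1, 3/2) of log(t)/t·t^(s-1) joins the sum

on [0, 1/2): sqrt(t)
on [1/2, 1): exp(-t)
on [1, 3/2): log(t)/t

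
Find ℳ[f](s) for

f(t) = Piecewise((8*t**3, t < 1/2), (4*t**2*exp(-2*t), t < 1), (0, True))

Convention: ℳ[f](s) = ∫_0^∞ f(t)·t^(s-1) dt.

((s + 3)*uppergamma(s + 2, 1) - (s + 3)*uppergamma(s + 2, 2) + 1)/(2**s*(s + 3))
  Re(s) > -3

undo the common scale on t: t**3 on [0, 1); t**2*exp(-t) on [1, 2)
strip the shared t-power: t on [0, 1); exp(-t) on [1, 2)
decompose at 1/2; ℳ[f](s) sums the 2 pieces' integrals
[0, 1/2) adds the kernel integral of 8*t**3
segment 1/2 to 1 holds 4*t**2*exp(-2*t); add its integral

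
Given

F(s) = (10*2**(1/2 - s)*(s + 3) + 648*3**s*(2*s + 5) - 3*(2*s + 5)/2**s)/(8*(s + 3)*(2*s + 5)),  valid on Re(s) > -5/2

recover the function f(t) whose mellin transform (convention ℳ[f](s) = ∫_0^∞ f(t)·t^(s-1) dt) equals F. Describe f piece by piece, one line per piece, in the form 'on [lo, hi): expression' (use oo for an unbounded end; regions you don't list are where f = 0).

cuts at 1/2: linearity sums the 2 kernel integrals
∫ over [0, 1/2) of 5*t**(5/2)·t^(s-1) joins the sum
over [1/2, 3), the kernel integral of 3*t**3 enters the sum

on [0, 1/2): 5*t**(5/2)
on [1/2, 3): 3*t**3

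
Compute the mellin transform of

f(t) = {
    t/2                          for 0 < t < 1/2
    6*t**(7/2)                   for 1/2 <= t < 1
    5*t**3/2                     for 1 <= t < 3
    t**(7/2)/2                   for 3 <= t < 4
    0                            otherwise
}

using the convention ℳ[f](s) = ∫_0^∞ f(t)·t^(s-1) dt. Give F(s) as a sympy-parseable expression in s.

(512*2**(2*s)*(s + 1)*(s + 3) - 3*2**(1/2 - s)*(s + 1)*(s + 3) + 270*3**s*(s + 1)*(2*s + 7) - 108*3**(s + 1/2)*(s + 1)*(s + 3) + 48*(s + 1)*(s + 3) - 10*(s + 1)*(2*s + 7) + (s + 3)*(2*s + 7)/2**s)/(4*(s + 1)*(s + 3)*(2*s + 7))
  Re(s) > -1

linearity at 1/2, 1, 3 turns ℳ[f](s) into 4 summed integrals
the [0, 1/2) slice contributes ∫ t/2·t^(s-1) dt
[1/2, 1) adds the kernel integral of 6*t**(7/2)
on [1, 3): add ∫ 5*t**3/2·t^(s-1) dt
on [3, 4) integrate f = t**(7/2)/2 against the kernel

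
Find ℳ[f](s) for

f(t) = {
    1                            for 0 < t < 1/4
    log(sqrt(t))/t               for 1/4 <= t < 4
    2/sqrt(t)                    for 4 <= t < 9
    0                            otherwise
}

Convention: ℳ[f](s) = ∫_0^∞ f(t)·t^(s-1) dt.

peel off the shared t-power: t on [0, 1/4); log(sqrt(t)) on [1/4, 4); 2*sqrt(t) on [4, 9)
reversing the power substitution: t**2 on [0, 1/2); log(t) on [1/2, 2); 2*t on [2, 3)
breakpoints 1/4, 4: one integral from each of the 3 segments
segment [0, 1/4) carries 1; integrate it
[1/4, 4) adds the kernel integral of log(sqrt(t))/t
the [4, 9) slice contributes ∫ 2/sqrt(t)·t^(s-1) dt

(6*16**s*s*(s - 1)*(2*s - 1)*log(2) - 48*2**(4*s)*s*(s - 1)**2 - 3*2**(4*s)*s*(2*s - 1) + 32*6**(2*s)*s*(s - 1)**2 + 96*s*(s - 1)*(2*s - 1)*log(2) + 48*s*(2*s - 1) + 24*(s - 1)**2*(2*s - 1))/(24*2**(2*s)*s*(s - 1)**2*(2*s - 1))
  Re(s) > 0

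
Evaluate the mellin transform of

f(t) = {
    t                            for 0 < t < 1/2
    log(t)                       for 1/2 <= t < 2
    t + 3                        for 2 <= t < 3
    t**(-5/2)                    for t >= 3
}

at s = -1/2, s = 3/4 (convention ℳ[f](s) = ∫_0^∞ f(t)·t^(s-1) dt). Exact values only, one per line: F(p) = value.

cuts at 1/2, 2, 3: linearity sums the 4 kernel integrals
on [0, 1/2) integrate f = t against the kernel
∫ over [1/2, 2) of log(t)·t^(s-1) joins the sum
the [2, 3) slice contributes ∫ (t + 3)·t^(s-1) dt
over [3, ∞), the kernel integral of t**(-5/2) enters the sum

F(-1/2) = sqrt(2)*(-486*log(2) + sqrt(2) + 648)/162
F(3/4) = 2**(1/4)*(-436*sqrt(2) + 2*2**(3/4)*3**(1/4) + 65 + log(2**(42 + 84*sqrt(2))) + 180*6**(3/4))/63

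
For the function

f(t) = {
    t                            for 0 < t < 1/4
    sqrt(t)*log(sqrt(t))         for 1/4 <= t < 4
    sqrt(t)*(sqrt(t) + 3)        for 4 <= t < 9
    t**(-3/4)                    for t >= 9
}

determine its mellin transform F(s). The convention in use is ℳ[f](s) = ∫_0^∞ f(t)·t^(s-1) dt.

remove the shared t-power first: sqrt(t) on [0, 1/4); log(sqrt(t)) on [1/4, 4); sqrt(t) + 3 on [4, 9); …
reversing the power substitution: t on [0, 1/2); log(t) on [1/2, 2); t + 3 on [2, 3); …
linearity at 1/4, 4, 9 turns ℳ[f](s) into 4 summed integrals
on [0, 1/4): add ∫ t·t^(s-1) dt
piece [1/4, 4): integrate sqrt(t)*log(sqrt(t)) against the kernel
between 4 and 9 the integrand is sqrt(t)*(sqrt(t) + 3)·t^(s-1)
segment [9, ∞) carries t**(-3/4); integrate it

(360*2**(4*s)*(3 - 4*s)*(2*s + 1)**2 + 144*2**(4*s)*(s + 1)*(2*s + 1)*(4*s - 3)*log(2) - 144*2**(4*s)*(s + 1)*(4*s - 3) - 216*2**(4*s)*(2*s + 1)*(4*s - 3) - 16*sqrt(3)*6**(2*s)*(s + 1)*(2*s + 1)**2 + 648*6**(2*s)*(2*s + 1)**2*(4*s - 3) + 324*6**(2*s)*(2*s + 1)*(4*s - 3) + 36*(s + 1)*(2*s + 1)*(4*s - 3)*log(2) + 36*(s + 1)*(4*s - 3) + 9*(2*s + 1)**2*(4*s - 3))/(36*2**(2*s)*(s + 1)*(2*s + 1)**2*(4*s - 3))
  -1 < Re(s) < 3/4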